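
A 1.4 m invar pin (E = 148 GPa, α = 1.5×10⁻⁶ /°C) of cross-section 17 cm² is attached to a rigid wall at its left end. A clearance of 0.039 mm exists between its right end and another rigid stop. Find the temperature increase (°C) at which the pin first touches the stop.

Contact occurs when the free expansion equals the gap: αΔT L = 0.039 mm.
So ΔT = g/(αL) = 0.039/(1.5×10⁻⁶ × 1400) = 18.57 °C.

ΔT ≈ 18.6 °C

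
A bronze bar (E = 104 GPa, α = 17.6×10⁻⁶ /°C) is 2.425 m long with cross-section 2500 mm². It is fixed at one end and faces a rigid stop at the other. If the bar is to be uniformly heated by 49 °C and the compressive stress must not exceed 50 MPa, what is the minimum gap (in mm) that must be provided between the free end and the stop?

g ≈ 0.925 mm

With no wall the bar would lengthen by αΔT L = 17.6×10⁻⁶ × 49 × 2425 = 2.091 mm.
A stress of 50 MPa corresponds to the wall pushing the bar back by σL/E = 50×2425/(104×10³) = 1.166 mm.
So the gap has to take up the difference, g_min = δ_free − σL/E = 2.091 − 1.166 = 0.9255 mm.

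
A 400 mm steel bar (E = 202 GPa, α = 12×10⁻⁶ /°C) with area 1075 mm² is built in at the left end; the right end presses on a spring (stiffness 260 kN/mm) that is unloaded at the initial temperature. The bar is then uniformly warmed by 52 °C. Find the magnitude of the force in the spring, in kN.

P ≈ 43.9 kN

The unrestrained thermal change is αΔT L = 12×10⁻⁶ × 52 × 400 = 0.2496 mm.
Let P be the compressive force at the spring. The bar shortens elastically by PL/(AE) and the spring compresses by P/k; together these equal δ_free.
So P = δ_free / [L/(AE) + 1/k] = 0.2496 / [ 400/(1075×202×10³) + 1/(260×10³) ].
P = 0.2496 / 5.688×10⁻⁶ = 43880 N.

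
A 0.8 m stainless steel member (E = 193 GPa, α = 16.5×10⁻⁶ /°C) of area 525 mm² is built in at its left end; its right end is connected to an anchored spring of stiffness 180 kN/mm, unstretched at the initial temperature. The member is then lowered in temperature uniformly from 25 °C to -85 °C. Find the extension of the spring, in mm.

The unrestrained thermal change is αΔT L = 16.5×10⁻⁶ × 110 × 800 = 1.452 mm.
Let P be the tensile force in the spring. The member extends elastically by PL/(AE) and the spring stretches by P/k; together these equal δ_free.
P [ L/(AE) + 1/k ] = δ_free → P [ 800/(525×193×10³) + 1/(180×10³) ] = 1.452.
P = 1.452 / 1.345×10⁻⁵ = 107900 N.
Spring extension = P/k = 107900/(180×10³) = 0.5997 mm.

δ ≈ 0.6 mm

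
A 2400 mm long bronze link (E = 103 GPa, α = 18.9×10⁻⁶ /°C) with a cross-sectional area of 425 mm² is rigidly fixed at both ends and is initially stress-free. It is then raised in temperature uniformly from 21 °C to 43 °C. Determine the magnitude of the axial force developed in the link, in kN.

P ≈ 18.2 kN (compressive)

The ends cannot move, so σ = EαΔT = 103×10³ × 18.9×10⁻⁶ × 22 = 42.83 MPa.
Then P = σA = 42.83 × 425 mm² = 18.2 kN, compressive.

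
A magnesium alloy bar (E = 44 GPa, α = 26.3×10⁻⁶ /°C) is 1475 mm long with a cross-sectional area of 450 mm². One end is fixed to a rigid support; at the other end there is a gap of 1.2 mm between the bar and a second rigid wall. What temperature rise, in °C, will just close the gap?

Contact occurs when the free expansion equals the gap: αΔT L = 1.2 mm.
ΔT = 1.2 / (26.3×10⁻⁶ × 1475) = 30.93 °C.

ΔT ≈ 30.9 °C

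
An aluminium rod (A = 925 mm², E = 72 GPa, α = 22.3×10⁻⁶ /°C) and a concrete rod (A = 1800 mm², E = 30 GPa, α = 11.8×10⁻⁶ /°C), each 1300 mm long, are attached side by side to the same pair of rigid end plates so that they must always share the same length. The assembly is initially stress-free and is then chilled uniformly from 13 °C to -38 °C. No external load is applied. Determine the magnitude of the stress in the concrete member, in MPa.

Equilibrium of a rigid end plate with no external load gives equal and opposite internal forces ±P in the two members. Since α_{aluminium} > α_{concrete}, cooling drives the aluminium into tension and the concrete into compression.
Compatibility of the two members (thermal + elastic change equal): (α₁ − α₂)ΔT = P·[1/(A₁E₁) + 1/(A₂E₂)].
|α₁ − α₂|·ΔT = 10.5×10⁻⁶ × 51 = 0.0005355.
1/(A₁E₁) + 1/(A₂E₂) = 1/(925×72×10³) + 1/(1800×30×10³) = 3.353×10⁻⁸ N⁻¹.
So P = 0.0005355 / 3.353×10⁻⁸ = 15.97 kN.
σ_{concrete} = P/A₂ = 15970/1800 = 8.872 MPa, compressive.

σ ≈ 8.87 MPa (compressive)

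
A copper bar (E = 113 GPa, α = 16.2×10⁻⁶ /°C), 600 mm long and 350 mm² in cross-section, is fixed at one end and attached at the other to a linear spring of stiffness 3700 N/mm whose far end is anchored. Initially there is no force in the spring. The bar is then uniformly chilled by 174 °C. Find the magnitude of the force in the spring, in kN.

P ≈ 5.93 kN

Free thermal contraction: δ_free = αΔT L = 16.2×10⁻⁶ × 174 × 600 = 1.691 mm.
With a force P in the spring, the elastic change of the bar is PL/(AE) and that of the spring is P/k; compatibility requires their sum to equal δ_free.
P [ L/(AE) + 1/k ] = δ_free → P [ 600/(350×113×10³) + 1/(3700) ] = 1.691.
P = 1.691 / 0.0002854 = 5925 N.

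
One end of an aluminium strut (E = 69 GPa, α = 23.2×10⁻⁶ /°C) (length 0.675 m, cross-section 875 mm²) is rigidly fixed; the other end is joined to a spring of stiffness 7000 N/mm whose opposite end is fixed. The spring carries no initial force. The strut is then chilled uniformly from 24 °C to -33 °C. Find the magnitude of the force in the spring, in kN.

P ≈ 5.79 kN

If the spring were absent the strut would shorten by αΔT L = 23.2×10⁻⁶ × 57 × 675 = 0.8926 mm.
Let P be the tensile force in the spring. The strut extends elastically by PL/(AE) and the spring stretches by P/k; together these equal δ_free.
P [ L/(AE) + 1/k ] = δ_free → P [ 675/(875×69×10³) + 1/(7000) ] = 0.8926.
P = 0.8926 / 0.000154 = 5795 N.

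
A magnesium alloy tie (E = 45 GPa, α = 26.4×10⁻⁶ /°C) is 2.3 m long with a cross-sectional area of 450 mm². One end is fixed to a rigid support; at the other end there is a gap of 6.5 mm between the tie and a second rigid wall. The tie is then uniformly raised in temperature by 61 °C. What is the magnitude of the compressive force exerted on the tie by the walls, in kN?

If the wall were absent the tie would grow by αΔT L = 26.4×10⁻⁶ × 61 × 2300 = 3.704 mm.
This is smaller than the 6.5 mm clearance, so the tie expands freely without reaching the stop — the stress is zero.

P ≈ 0 kN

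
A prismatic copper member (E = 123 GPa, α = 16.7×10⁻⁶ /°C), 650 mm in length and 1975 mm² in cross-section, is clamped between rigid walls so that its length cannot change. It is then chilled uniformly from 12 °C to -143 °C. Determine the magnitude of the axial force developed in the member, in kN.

With zero net strain, σ = E·αΔT = 123 GPa × 16.7×10⁻⁶ × 155 = 318.4 MPa.
Then P = σA = 318.4 × 1975 mm² = 628.8 kN, tensile.

P ≈ 629 kN (tensile)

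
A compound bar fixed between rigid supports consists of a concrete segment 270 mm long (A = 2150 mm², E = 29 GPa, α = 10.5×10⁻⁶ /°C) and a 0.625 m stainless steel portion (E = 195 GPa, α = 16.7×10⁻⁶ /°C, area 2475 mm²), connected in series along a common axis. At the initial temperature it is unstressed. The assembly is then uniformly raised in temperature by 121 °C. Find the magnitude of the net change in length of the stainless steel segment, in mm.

With the walls removed the bar would change length by δ_free = Σ αᵢΔT Lᵢ = 10.5×10⁻⁶×121×270 + 16.7×10⁻⁶×121×625 = 1.606 mm.
Since the ends are fixed, an axial force P builds up, equal in every segment, with P · Σ Lᵢ/(AᵢEᵢ) = δ_free.
The series flexibility is Σ Lᵢ/(AᵢEᵢ) = 270/(2150×29×10³) + 625/(2475×195×10³) = 5.625×10⁻⁶ mm/N.
P = 1.606 / 5.625×10⁻⁶ = 285500 N = 285.5 kN, compressive.
For the stainless steel segment, free thermal change = 16.7×10⁻⁶×121×625 = 1.263 mm and elastic change from P = 285500×625/(2475×195×10³) = 0.3697 mm; these oppose, so the net change is 0.893 mm (segment lengthens).

|ΔL| ≈ 0.893 mm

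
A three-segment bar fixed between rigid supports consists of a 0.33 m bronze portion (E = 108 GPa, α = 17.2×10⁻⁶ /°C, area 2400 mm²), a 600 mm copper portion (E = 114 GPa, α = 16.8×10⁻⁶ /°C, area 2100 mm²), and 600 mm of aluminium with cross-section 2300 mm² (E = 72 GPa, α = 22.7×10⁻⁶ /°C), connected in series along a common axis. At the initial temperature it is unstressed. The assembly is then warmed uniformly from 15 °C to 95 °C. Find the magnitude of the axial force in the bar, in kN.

P ≈ 317 kN (compressive)

If the supports were absent, the total length change would be Σ αᵢΔT Lᵢ = 17.2×10⁻⁶×80×330 + 16.8×10⁻⁶×80×600 + 22.7×10⁻⁶×80×600 = 2.35 mm.
The walls prevent any net length change, so an axial force P (same in every segment) develops. Compatibility: P · Σ Lᵢ/(AᵢEᵢ) = δ_free.
The series flexibility is Σ Lᵢ/(AᵢEᵢ) = 330/(2400×108×10³) + 600/(2100×114×10³) + 600/(2300×72×10³) = 7.403×10⁻⁶ mm/N.
Hence P = δ_free / Σ(L/AE) = 2.35/7.403×10⁻⁶ = 317.5 kN (compressive).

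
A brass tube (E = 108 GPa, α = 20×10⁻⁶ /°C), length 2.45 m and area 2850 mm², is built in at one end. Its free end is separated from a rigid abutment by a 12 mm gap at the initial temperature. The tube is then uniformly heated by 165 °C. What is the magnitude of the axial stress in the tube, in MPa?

Free thermal elongation = αΔT L = 20×10⁻⁶ × 165 × 2450 = 8.085 mm.
Since δ_free = 8.08 mm is less than the 12 mm gap, the tube never touches the wall. No axial force develops.

σ ≈ 0 MPa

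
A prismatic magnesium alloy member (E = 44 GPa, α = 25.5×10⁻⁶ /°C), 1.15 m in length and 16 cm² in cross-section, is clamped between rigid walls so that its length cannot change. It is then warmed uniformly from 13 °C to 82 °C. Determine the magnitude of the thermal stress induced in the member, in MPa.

σ ≈ 77.4 MPa (compressive)

Because both ends are immovable the net strain is zero, and the suppressed thermal strain is αΔT = 25.5×10⁻⁶ × 69 = 1759.5×10⁻⁶.
Hence σ = E·αΔT = 44×10³ × 1759.5×10⁻⁶ = 77.42 MPa, compressive.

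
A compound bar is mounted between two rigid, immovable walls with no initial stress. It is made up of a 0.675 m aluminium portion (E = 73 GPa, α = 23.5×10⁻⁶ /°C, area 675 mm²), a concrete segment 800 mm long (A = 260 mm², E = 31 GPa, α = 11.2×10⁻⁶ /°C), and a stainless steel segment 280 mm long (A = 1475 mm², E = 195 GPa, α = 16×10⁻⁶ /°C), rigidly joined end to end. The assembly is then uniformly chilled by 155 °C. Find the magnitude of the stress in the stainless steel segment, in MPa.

If the supports were absent, the total length change would be Σ αᵢΔT Lᵢ = 23.5×10⁻⁶×155×675 + 11.2×10⁻⁶×155×800 + 16×10⁻⁶×155×280 = 4.542 mm.
The rigid supports impose zero overall length change; the single axial force P common to all segments must satisfy P Σ Lᵢ/(AᵢEᵢ) = δ_free.
The series flexibility is Σ Lᵢ/(AᵢEᵢ) = 675/(675×73×10³) + 800/(260×31×10³) + 280/(1475×195×10³) = 0.0001139 mm/N.
P = 4.542 / 0.0001139 = 39870 N = 39.87 kN, tensile.
σ_{stainless steel} = P / A = 39870 / 1475 = 27.03 MPa.

σ ≈ 27 MPa (tensile)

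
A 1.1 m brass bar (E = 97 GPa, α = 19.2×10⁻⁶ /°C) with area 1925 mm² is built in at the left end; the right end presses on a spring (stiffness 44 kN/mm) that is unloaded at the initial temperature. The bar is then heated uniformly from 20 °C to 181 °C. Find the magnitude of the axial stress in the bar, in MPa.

The unrestrained thermal change is αΔT L = 19.2×10⁻⁶ × 161 × 1100 = 3.4 mm.
Let P be the compressive force at the spring. The bar shortens elastically by PL/(AE) and the spring compresses by P/k; together these equal δ_free.
P [ L/(AE) + 1/k ] = δ_free → P [ 1100/(1925×97×10³) + 1/(44×10³) ] = 3.4.
P = 3.4 / 2.862×10⁻⁵ = 118800 N.
σ = P/A = 118800/1925 = 61.72 MPa.

σ ≈ 61.7 MPa (compressive)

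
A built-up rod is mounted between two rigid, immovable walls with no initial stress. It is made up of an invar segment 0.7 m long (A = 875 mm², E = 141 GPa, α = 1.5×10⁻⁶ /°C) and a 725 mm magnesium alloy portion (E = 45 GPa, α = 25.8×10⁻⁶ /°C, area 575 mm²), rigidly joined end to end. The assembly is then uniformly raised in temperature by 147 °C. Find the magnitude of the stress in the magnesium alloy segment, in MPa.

Free thermal expansion of the whole bar: Σ αᵢΔT Lᵢ = 1.5×10⁻⁶×147×700 + 25.8×10⁻⁶×147×725 = 2.904 mm.
The rigid supports impose zero overall length change; the single axial force P common to all segments must satisfy P Σ Lᵢ/(AᵢEᵢ) = δ_free.
Σ Lᵢ/(AᵢEᵢ) = 700/(875×141×10³) + 725/(575×45×10³) = 3.369×10⁻⁵ mm/N.
So P = 2.904 / 3.369×10⁻⁵ = 86.19 kN, compressive.
σ_{magnesium alloy} = P / A = 86190 / 575 = 149.9 MPa.

σ ≈ 150 MPa (compressive)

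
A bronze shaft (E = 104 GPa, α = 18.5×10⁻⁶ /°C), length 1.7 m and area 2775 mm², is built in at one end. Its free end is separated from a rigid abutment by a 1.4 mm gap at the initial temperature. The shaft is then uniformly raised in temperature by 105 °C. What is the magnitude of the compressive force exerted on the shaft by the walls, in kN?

Free thermal elongation = αΔT L = 18.5×10⁻⁶ × 105 × 1700 = 3.302 mm.
This exceeds the 1.4 mm gap, so the wall pushes back. The portion of expansion that must be recovered elastically is δ_free − gap = 3.302 − 1.4 = 1.902 mm.
So σ = E(δ_free − g)/L = 104×10³ × 1.902/1700 = 116.4 MPa.
Force on the wall = σA = 116.4 × 2775 mm² = 322.9 kN.

P ≈ 323 kN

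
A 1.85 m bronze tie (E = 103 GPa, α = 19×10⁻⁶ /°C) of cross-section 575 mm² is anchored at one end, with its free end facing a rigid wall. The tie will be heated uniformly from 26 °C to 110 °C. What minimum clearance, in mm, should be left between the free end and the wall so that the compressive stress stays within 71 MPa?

With no wall the tie would lengthen by αΔT L = 19×10⁻⁶ × 84 × 1850 = 2.953 mm.
A stress of 71 MPa corresponds to the wall pushing the tie back by σL/E = 71×1850/(103×10³) = 1.275 mm.
So the gap has to take up the difference, g_min = δ_free − σL/E = 2.953 − 1.275 = 1.677 mm.

g ≈ 1.68 mm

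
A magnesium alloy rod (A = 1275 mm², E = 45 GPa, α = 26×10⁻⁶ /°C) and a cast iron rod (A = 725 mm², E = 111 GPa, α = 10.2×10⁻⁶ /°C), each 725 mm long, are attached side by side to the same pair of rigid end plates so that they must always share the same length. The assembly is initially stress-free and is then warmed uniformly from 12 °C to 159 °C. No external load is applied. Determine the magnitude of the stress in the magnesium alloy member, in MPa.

The magnesium alloy has the larger α, so on heating it would change length more than the cast iron if both were free. The rigid plates force a common final length, so the magnesium alloy is put into compression and the cast iron into tension, with equal and opposite forces P (no external load).
Equating the net (thermal + elastic) strains gives |α₁ − α₂|·ΔT = P·[1/(A₁E₁) + 1/(A₂E₂)].
|α₁ − α₂|·ΔT = 15.8×10⁻⁶ × 147 = 0.002323.
1/(A₁E₁) + 1/(A₂E₂) = 1/(1275×45×10³) + 1/(725×111×10³) = 2.986×10⁻⁸ N⁻¹.
P = 0.002323 / 2.986×10⁻⁸ = 77790 N = 77.79 kN.
σ_{magnesium alloy} = P/A₁ = 77790/1275 = 61.02 MPa, compressive.

σ ≈ 61 MPa (compressive)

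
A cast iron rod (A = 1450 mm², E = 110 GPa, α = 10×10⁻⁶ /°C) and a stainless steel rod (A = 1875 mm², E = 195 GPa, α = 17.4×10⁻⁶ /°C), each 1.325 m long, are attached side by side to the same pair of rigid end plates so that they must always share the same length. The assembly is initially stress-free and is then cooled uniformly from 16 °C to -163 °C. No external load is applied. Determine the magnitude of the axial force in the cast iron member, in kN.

Both members must finish at the same length. With the larger α, the stainless steel tends to over-contract; the plates restrain it, putting the stainless steel in tension and the cast iron in compression. With no external load the two internal forces are equal and opposite, magnitude P.
Setting the final lengths equal and cancelling L: (α₁ − α₂)ΔT = P/(A₁E₁) + P/(A₂E₂).
|α₁ − α₂|·ΔT = 7.4×10⁻⁶ × 179 = 0.001325.
1/(A₁E₁) + 1/(A₂E₂) = 1/(1450×110×10³) + 1/(1875×195×10³) = 9.005×10⁻⁹ N⁻¹.
So P = 0.001325 / 9.005×10⁻⁹ = 147.1 kN.

P ≈ 147 kN (compressive in the cast iron)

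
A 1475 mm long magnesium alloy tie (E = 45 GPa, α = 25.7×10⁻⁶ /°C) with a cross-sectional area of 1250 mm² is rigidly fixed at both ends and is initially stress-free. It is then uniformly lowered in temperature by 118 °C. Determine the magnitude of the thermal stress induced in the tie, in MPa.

σ ≈ 136 MPa (tensile)

The supports are rigid, so the total axial strain is zero. The restrained thermal strain is ε = αΔT = 25.7×10⁻⁶ × 118 = 3032.6×10⁻⁶.
σ = EαΔT = 45×10³ × 25.7×10⁻⁶ × 118 = 136.5 MPa (tensile; the tie is trying to contract).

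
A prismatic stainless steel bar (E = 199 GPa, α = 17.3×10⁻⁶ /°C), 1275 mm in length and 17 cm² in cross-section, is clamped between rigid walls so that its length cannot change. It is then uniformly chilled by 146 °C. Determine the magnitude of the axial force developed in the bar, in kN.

Full restraint means ε = 0, so the stress is σ = EαΔT = 199×10³ × 17.3×10⁻⁶ × 146 = 502.6 MPa.
P = AEαΔT = 1700 × 199×10³ × 17.3×10⁻⁶ × 146 = 854.5 kN (tensile).

P ≈ 854 kN (tensile)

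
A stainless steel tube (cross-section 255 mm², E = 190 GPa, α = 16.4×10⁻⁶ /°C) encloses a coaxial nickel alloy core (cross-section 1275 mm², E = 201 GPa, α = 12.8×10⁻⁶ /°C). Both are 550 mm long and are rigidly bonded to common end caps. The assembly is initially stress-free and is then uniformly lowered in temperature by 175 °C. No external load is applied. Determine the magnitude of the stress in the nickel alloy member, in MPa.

σ ≈ 20.1 MPa (compressive)

Equilibrium of a rigid end plate with no external load gives equal and opposite internal forces ±P in the two members. Since α_{stainless steel} > α_{nickel alloy}, cooling drives the stainless steel into tension and the nickel alloy into compression.
Setting the final lengths equal and cancelling L: (α₁ − α₂)ΔT = P/(A₁E₁) + P/(A₂E₂).
|α₁ − α₂|·ΔT = 3.6×10⁻⁶ × 175 = 0.00063.
1/(A₁E₁) + 1/(A₂E₂) = 1/(255×190×10³) + 1/(1275×201×10³) = 2.454×10⁻⁸ N⁻¹.
So P = 0.00063 / 2.454×10⁻⁸ = 25.67 kN.
σ_{nickel alloy} = P/A₂ = 25670/1275 = 20.13 MPa, compressive.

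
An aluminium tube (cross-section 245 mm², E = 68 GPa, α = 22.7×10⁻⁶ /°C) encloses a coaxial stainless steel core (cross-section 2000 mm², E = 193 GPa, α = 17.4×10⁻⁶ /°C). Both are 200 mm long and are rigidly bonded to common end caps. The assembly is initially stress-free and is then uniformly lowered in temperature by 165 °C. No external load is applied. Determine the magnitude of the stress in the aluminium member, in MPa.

Equilibrium of a rigid end plate with no external load gives equal and opposite internal forces ±P in the two members. Since α_{aluminium} > α_{stainless steel}, cooling drives the aluminium into tension and the stainless steel into compression.
Compatibility of the two members (thermal + elastic change equal): (α₁ − α₂)ΔT = P·[1/(A₁E₁) + 1/(A₂E₂)].
|α₁ − α₂|·ΔT = 5.3×10⁻⁶ × 165 = 0.0008745.
1/(A₁E₁) + 1/(A₂E₂) = 1/(245×68×10³) + 1/(2000×193×10³) = 6.261×10⁻⁸ N⁻¹.
P = 0.0008745 / 6.261×10⁻⁸ = 13970 N = 13.97 kN.
σ_{aluminium} = P/A₁ = 13970/245 = 57.01 MPa, tensile.

σ ≈ 57 MPa (tensile)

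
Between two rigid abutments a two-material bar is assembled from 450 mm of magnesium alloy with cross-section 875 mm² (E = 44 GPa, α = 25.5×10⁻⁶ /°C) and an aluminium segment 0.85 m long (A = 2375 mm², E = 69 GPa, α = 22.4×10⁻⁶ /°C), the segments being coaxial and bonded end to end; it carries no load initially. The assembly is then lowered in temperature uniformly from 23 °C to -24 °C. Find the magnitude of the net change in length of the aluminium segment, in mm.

|ΔL| ≈ 0.454 mm

If the supports were absent, the total length change would be Σ αᵢΔT Lᵢ = 25.5×10⁻⁶×47×450 + 22.4×10⁻⁶×47×850 = 1.434 mm.
The walls prevent any net length change, so an axial force P (same in every segment) develops. Compatibility: P · Σ Lᵢ/(AᵢEᵢ) = δ_free.
Σ Lᵢ/(AᵢEᵢ) = 450/(875×44×10³) + 850/(2375×69×10³) = 1.688×10⁻⁵ mm/N.
Hence P = δ_free / Σ(L/AE) = 1.434/1.688×10⁻⁵ = 84.99 kN (tensile).
For the aluminium segment, free thermal change = 22.4×10⁻⁶×47×850 = 0.8949 mm and elastic change from P = 84990×850/(2375×69×10³) = 0.4408 mm; these oppose, so the net change is 0.454 mm (segment shortens).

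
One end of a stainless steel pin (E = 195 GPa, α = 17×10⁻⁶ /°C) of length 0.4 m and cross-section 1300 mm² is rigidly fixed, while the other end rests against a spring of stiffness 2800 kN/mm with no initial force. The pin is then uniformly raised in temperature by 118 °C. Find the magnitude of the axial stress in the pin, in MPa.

Free thermal expansion: δ_free = αΔT L = 17×10⁻⁶ × 118 × 400 = 0.8024 mm.
Let P be the compressive force at the spring. The pin shortens elastically by PL/(AE) and the spring compresses by P/k; together these equal δ_free.
P [ L/(AE) + 1/k ] = δ_free → P [ 400/(1300×195×10³) + 1/(2800×10³) ] = 0.8024.
P = 0.8024 / 1.935×10⁻⁶ = 414700 N.
σ = P/A = 414700/1300 = 319 MPa.

σ ≈ 319 MPa (compressive)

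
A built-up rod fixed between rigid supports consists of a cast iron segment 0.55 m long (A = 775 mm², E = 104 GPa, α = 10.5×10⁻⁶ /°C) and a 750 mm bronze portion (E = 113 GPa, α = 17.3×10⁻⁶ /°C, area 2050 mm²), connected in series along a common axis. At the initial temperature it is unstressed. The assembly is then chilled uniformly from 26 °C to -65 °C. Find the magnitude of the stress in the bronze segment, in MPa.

σ ≈ 82.7 MPa (tensile)

Free thermal contraction of the whole bar: Σ αᵢΔT Lᵢ = 10.5×10⁻⁶×91×550 + 17.3×10⁻⁶×91×750 = 1.706 mm.
The rigid supports impose zero overall length change; the single axial force P common to all segments must satisfy P Σ Lᵢ/(AᵢEᵢ) = δ_free.
The series flexibility is Σ Lᵢ/(AᵢEᵢ) = 550/(775×104×10³) + 750/(2050×113×10³) = 1.006×10⁻⁵ mm/N.
P = 1.706 / 1.006×10⁻⁵ = 169600 N = 169.6 kN, tensile.
σ_{bronze} = P / A = 169600 / 2050 = 82.72 MPa.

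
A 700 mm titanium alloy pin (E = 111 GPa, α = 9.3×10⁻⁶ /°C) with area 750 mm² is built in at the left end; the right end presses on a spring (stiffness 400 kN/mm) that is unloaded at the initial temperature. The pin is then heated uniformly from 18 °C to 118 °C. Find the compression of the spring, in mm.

δ ≈ 0.149 mm

The unrestrained thermal change is αΔT L = 9.3×10⁻⁶ × 100 × 700 = 0.651 mm.
With a force P in the spring, the elastic change of the pin is PL/(AE) and that of the spring is P/k; compatibility requires their sum to equal δ_free.
P [ L/(AE) + 1/k ] = δ_free → P [ 700/(750×111×10³) + 1/(400×10³) ] = 0.651.
P = 0.651 / 1.091×10⁻⁵ = 59680 N.
Spring compression = P/k = 59680/(400×10³) = 0.1492 mm.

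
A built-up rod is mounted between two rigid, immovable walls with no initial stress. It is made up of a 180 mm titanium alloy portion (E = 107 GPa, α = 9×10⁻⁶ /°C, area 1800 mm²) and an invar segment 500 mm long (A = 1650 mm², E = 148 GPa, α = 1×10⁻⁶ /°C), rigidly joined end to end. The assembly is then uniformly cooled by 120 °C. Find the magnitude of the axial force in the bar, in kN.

Free thermal contraction of the whole bar: Σ αᵢΔT Lᵢ = 9×10⁻⁶×120×180 + 1×10⁻⁶×120×500 = 0.2544 mm.
The rigid supports impose zero overall length change; the single axial force P common to all segments must satisfy P Σ Lᵢ/(AᵢEᵢ) = δ_free.
Σ Lᵢ/(AᵢEᵢ) = 180/(1800×107×10³) + 500/(1650×148×10³) = 2.982×10⁻⁶ mm/N.
So P = 0.2544 / 2.982×10⁻⁶ = 85.31 kN, tensile.

P ≈ 85.3 kN (tensile)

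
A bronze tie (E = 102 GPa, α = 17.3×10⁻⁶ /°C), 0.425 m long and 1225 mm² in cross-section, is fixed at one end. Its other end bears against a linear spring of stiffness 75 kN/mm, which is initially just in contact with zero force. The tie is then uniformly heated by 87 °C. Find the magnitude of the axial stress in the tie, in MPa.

σ ≈ 31.2 MPa (compressive)

If the spring were absent the tie would lengthen by αΔT L = 17.3×10⁻⁶ × 87 × 425 = 0.6397 mm.
Let P be the compressive force at the spring. The tie shortens elastically by PL/(AE) and the spring compresses by P/k; together these equal δ_free.
P [ L/(AE) + 1/k ] = δ_free → P [ 425/(1225×102×10³) + 1/(75×10³) ] = 0.6397.
P = 0.6397 / 1.673×10⁻⁵ = 38220 N.
σ = P/A = 38220/1225 = 31.2 MPa.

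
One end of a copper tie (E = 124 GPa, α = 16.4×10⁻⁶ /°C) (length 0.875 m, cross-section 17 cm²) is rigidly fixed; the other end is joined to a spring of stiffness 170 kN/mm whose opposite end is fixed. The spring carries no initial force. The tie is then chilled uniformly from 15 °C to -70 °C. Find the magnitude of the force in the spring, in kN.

P ≈ 122 kN

If the spring were absent the tie would shorten by αΔT L = 16.4×10⁻⁶ × 85 × 875 = 1.22 mm.
With a force P in the spring, the elastic change of the tie is PL/(AE) and that of the spring is P/k; compatibility requires their sum to equal δ_free.
So P = δ_free / [L/(AE) + 1/k] = 1.22 / [ 875/(1700×124×10³) + 1/(170×10³) ].
P = 1.22 / 1.003×10⁻⁵ = 121600 N.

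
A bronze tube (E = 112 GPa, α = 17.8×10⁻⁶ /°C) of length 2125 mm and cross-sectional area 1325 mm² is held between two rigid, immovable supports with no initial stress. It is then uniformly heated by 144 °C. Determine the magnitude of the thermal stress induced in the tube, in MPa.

σ ≈ 287 MPa (compressive)

Because both ends are immovable the net strain is zero, and the suppressed thermal strain is αΔT = 17.8×10⁻⁶ × 144 = 2563.2×10⁻⁶.
σ = EαΔT = 112×10³ × 17.8×10⁻⁶ × 144 = 287.1 MPa (compressive; the tube is trying to expand).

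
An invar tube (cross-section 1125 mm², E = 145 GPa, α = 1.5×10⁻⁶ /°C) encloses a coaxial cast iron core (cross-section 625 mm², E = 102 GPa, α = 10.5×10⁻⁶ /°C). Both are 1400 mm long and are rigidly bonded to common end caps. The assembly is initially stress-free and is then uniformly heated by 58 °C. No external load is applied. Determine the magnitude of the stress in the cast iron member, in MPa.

σ ≈ 38.3 MPa (compressive)

The cast iron has the larger α, so on heating it would change length more than the invar if both were free. The rigid plates force a common final length, so the cast iron is put into compression and the invar into tension, with equal and opposite forces P (no external load).
Setting the final lengths equal and cancelling L: (α₁ − α₂)ΔT = P/(A₁E₁) + P/(A₂E₂).
|α₁ − α₂|·ΔT = 9×10⁻⁶ × 58 = 0.000522.
1/(A₁E₁) + 1/(A₂E₂) = 1/(1125×145×10³) + 1/(625×102×10³) = 2.182×10⁻⁸ N⁻¹.
So P = 0.000522 / 2.182×10⁻⁸ = 23.93 kN.
σ_{cast iron} = P/A₂ = 23930/625 = 38.28 MPa, compressive.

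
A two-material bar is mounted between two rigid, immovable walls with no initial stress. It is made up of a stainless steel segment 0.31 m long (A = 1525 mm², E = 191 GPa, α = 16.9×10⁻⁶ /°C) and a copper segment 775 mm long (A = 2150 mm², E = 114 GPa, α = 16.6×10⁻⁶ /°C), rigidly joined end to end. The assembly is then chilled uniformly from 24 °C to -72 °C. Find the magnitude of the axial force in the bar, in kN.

With the walls removed the bar would change length by δ_free = Σ αᵢΔT Lᵢ = 16.9×10⁻⁶×96×310 + 16.6×10⁻⁶×96×775 = 1.738 mm.
The walls prevent any net length change, so an axial force P (same in every segment) develops. Compatibility: P · Σ Lᵢ/(AᵢEᵢ) = δ_free.
The series flexibility is Σ Lᵢ/(AᵢEᵢ) = 310/(1525×191×10³) + 775/(2150×114×10³) = 4.226×10⁻⁶ mm/N.
So P = 1.738 / 4.226×10⁻⁶ = 411.2 kN, tensile.

P ≈ 411 kN (tensile)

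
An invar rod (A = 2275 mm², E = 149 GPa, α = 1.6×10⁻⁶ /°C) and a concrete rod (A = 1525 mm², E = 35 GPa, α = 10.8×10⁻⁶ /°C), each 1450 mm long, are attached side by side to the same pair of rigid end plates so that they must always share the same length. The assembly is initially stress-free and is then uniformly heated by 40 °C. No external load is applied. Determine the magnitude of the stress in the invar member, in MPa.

Both members must finish at the same length. With the larger α, the concrete tends to over-expand; the plates restrain it, putting the concrete in compression and the invar in tension. With no external load the two internal forces are equal and opposite, magnitude P.
Compatibility of the two members (thermal + elastic change equal): (α₁ − α₂)ΔT = P·[1/(A₁E₁) + 1/(A₂E₂)].
|α₁ − α₂|·ΔT = 9.2×10⁻⁶ × 40 = 0.000368.
1/(A₁E₁) + 1/(A₂E₂) = 1/(2275×149×10³) + 1/(1525×35×10³) = 2.169×10⁻⁸ N⁻¹.
So P = 0.000368 / 2.169×10⁻⁸ = 16.97 kN.
σ_{invar} = P/A₁ = 16970/2275 = 7.459 MPa, tensile.

σ ≈ 7.46 MPa (tensile)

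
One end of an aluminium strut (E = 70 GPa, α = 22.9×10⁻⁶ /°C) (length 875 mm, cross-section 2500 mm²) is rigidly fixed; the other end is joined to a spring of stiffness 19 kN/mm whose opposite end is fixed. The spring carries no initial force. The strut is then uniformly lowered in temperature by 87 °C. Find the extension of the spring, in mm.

The unrestrained thermal change is αΔT L = 22.9×10⁻⁶ × 87 × 875 = 1.743 mm.
With a force P in the spring, the elastic change of the strut is PL/(AE) and that of the spring is P/k; compatibility requires their sum to equal δ_free.
P [ L/(AE) + 1/k ] = δ_free → P [ 875/(2500×70×10³) + 1/(19×10³) ] = 1.743.
P = 1.743 / 5.763×10⁻⁵ = 30250 N.
Spring extension = P/k = 30250/(19×10³) = 1.592 mm.

δ ≈ 1.59 mm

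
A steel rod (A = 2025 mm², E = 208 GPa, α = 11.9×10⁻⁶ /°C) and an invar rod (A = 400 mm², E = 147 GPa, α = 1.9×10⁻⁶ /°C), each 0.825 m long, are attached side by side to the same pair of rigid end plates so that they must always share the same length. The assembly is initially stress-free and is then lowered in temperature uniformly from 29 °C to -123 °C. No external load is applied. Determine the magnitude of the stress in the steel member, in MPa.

σ ≈ 38.7 MPa (tensile)

The steel has the larger α, so on cooling it would change length more than the invar if both were free. The rigid plates force a common final length, so the steel is put into tension and the invar into compression, with equal and opposite forces P (no external load).
Compatibility of the two members (thermal + elastic change equal): (α₁ − α₂)ΔT = P·[1/(A₁E₁) + 1/(A₂E₂)].
|α₁ − α₂|·ΔT = 10×10⁻⁶ × 152 = 0.00152.
1/(A₁E₁) + 1/(A₂E₂) = 1/(2025×208×10³) + 1/(400×147×10³) = 1.938×10⁻⁸ N⁻¹.
So P = 0.00152 / 1.938×10⁻⁸ = 78.43 kN.
σ_{steel} = P/A₁ = 78430/2025 = 38.73 MPa, tensile.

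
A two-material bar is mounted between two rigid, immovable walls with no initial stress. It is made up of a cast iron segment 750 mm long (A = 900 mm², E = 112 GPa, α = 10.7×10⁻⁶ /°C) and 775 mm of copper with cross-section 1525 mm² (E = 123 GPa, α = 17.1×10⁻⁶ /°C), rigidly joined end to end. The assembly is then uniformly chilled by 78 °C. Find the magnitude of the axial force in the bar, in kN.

Free thermal contraction of the whole bar: Σ αᵢΔT Lᵢ = 10.7×10⁻⁶×78×750 + 17.1×10⁻⁶×78×775 = 1.66 mm.
Since the ends are fixed, an axial force P builds up, equal in every segment, with P · Σ Lᵢ/(AᵢEᵢ) = δ_free.
The series flexibility is Σ Lᵢ/(AᵢEᵢ) = 750/(900×112×10³) + 775/(1525×123×10³) = 1.157×10⁻⁵ mm/N.
Hence P = δ_free / Σ(L/AE) = 1.66/1.157×10⁻⁵ = 143.4 kN (tensile).

P ≈ 143 kN (tensile)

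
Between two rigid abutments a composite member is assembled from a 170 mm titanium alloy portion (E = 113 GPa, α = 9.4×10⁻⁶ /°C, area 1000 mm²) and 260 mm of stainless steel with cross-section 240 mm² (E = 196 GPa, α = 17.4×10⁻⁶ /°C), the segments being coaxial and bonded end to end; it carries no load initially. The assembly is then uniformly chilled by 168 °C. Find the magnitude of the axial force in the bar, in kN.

With the walls removed the bar would change length by δ_free = Σ αᵢΔT Lᵢ = 9.4×10⁻⁶×168×170 + 17.4×10⁻⁶×168×260 = 1.028 mm.
The rigid supports impose zero overall length change; the single axial force P common to all segments must satisfy P Σ Lᵢ/(AᵢEᵢ) = δ_free.
Σ Lᵢ/(AᵢEᵢ) = 170/(1000×113×10³) + 260/(240×196×10³) = 7.032×10⁻⁶ mm/N.
So P = 1.028 / 7.032×10⁻⁶ = 146.3 kN, tensile.

P ≈ 146 kN (tensile)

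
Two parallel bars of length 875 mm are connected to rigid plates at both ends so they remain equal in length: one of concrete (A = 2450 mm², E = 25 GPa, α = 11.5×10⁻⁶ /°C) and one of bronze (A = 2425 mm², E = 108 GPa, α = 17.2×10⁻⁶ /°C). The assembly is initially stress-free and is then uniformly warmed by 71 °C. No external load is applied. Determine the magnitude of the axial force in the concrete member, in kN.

Both members must finish at the same length. With the larger α, the bronze tends to over-expand; the plates restrain it, putting the bronze in compression and the concrete in tension. With no external load the two internal forces are equal and opposite, magnitude P.
Compatibility of the two members (thermal + elastic change equal): (α₁ − α₂)ΔT = P·[1/(A₁E₁) + 1/(A₂E₂)].
|α₁ − α₂|·ΔT = 5.7×10⁻⁶ × 71 = 0.0004047.
1/(A₁E₁) + 1/(A₂E₂) = 1/(2450×25×10³) + 1/(2425×108×10³) = 2.014×10⁻⁸ N⁻¹.
So P = 0.0004047 / 2.014×10⁻⁸ = 20.09 kN.

P ≈ 20.1 kN (tensile in the concrete)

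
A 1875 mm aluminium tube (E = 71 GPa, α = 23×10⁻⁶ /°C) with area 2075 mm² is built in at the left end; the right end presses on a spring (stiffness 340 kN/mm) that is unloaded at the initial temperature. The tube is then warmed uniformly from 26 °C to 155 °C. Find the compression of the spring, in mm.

δ ≈ 1.04 mm

The unrestrained thermal change is αΔT L = 23×10⁻⁶ × 129 × 1875 = 5.563 mm.
With a force P in the spring, the elastic change of the tube is PL/(AE) and that of the spring is P/k; compatibility requires their sum to equal δ_free.
P [ L/(AE) + 1/k ] = δ_free → P [ 1875/(2075×71×10³) + 1/(340×10³) ] = 5.563.
P = 5.563 / 1.567×10⁻⁵ = 355100 N.
Spring compression = P/k = 355100/(340×10³) = 1.044 mm.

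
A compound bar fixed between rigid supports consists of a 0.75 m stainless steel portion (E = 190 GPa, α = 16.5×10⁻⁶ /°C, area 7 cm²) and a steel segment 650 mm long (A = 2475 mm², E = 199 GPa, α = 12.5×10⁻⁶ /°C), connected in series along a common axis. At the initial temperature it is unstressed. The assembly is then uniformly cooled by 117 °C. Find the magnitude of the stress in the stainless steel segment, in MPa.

With the walls removed the bar would change length by δ_free = Σ αᵢΔT Lᵢ = 16.5×10⁻⁶×117×750 + 12.5×10⁻⁶×117×650 = 2.398 mm.
Since the ends are fixed, an axial force P builds up, equal in every segment, with P · Σ Lᵢ/(AᵢEᵢ) = δ_free.
The series flexibility is Σ Lᵢ/(AᵢEᵢ) = 750/(700×190×10³) + 650/(2475×199×10³) = 6.959×10⁻⁶ mm/N.
Hence P = δ_free / Σ(L/AE) = 2.398/6.959×10⁻⁶ = 344.7 kN (tensile).
σ_{stainless steel} = P / A = 344700 / 700 = 492.4 MPa.

σ ≈ 492 MPa (tensile)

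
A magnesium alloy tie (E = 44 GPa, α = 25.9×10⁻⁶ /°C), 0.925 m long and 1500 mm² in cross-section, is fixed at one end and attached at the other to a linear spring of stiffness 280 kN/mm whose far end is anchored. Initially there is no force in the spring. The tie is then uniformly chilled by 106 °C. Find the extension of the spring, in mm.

The unrestrained thermal change is αΔT L = 25.9×10⁻⁶ × 106 × 925 = 2.539 mm.
With a force P in the spring, the elastic change of the tie is PL/(AE) and that of the spring is P/k; compatibility requires their sum to equal δ_free.
P [ L/(AE) + 1/k ] = δ_free → P [ 925/(1500×44×10³) + 1/(280×10³) ] = 2.539.
P = 2.539 / 1.759×10⁻⁵ = 144400 N.
Spring extension = P/k = 144400/(280×10³) = 0.5157 mm.

δ ≈ 0.516 mm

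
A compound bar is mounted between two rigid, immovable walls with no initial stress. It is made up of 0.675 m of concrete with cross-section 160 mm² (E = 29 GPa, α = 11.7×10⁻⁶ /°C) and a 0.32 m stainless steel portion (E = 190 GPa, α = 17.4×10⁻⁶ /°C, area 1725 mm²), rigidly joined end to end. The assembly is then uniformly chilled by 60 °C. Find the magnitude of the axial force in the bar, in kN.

P ≈ 5.52 kN (tensile)

If the supports were absent, the total length change would be Σ αᵢΔT Lᵢ = 11.7×10⁻⁶×60×675 + 17.4×10⁻⁶×60×320 = 0.8079 mm.
The rigid supports impose zero overall length change; the single axial force P common to all segments must satisfy P Σ Lᵢ/(AᵢEᵢ) = δ_free.
Σ Lᵢ/(AᵢEᵢ) = 675/(160×29×10³) + 320/(1725×190×10³) = 0.0001465 mm/N.
P = 0.8079 / 0.0001465 = 5517 N = 5.517 kN, tensile.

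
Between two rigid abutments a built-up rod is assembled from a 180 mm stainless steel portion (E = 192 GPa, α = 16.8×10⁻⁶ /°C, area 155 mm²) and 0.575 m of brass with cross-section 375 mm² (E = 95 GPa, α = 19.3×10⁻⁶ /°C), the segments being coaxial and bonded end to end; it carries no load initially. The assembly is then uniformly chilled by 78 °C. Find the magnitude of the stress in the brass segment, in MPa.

If the supports were absent, the total length change would be Σ αᵢΔT Lᵢ = 16.8×10⁻⁶×78×180 + 19.3×10⁻⁶×78×575 = 1.101 mm.
The walls prevent any net length change, so an axial force P (same in every segment) develops. Compatibility: P · Σ Lᵢ/(AᵢEᵢ) = δ_free.
The series flexibility is Σ Lᵢ/(AᵢEᵢ) = 180/(155×192×10³) + 575/(375×95×10³) = 2.219×10⁻⁵ mm/N.
Hence P = δ_free / Σ(L/AE) = 1.101/2.219×10⁻⁵ = 49.64 kN (tensile).
σ_{brass} = P / A = 49640 / 375 = 132.4 MPa.

σ ≈ 132 MPa (tensile)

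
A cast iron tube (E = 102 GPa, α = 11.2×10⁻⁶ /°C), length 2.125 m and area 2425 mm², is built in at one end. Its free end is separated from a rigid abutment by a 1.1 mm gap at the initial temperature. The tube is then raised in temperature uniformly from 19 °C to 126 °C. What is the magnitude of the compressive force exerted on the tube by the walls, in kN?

Unrestrained expansion: δ_free = αΔT L = 11.2×10⁻⁶ × 107 × 2125 = 2.547 mm.
The gap closes (δ_free > 1.1 mm) and the wall then resists a further 2.547 − 1.1 = 1.447 mm of expansion.
That suppressed elongation corresponds to σ = E·Δ/L = 102×10³ × 1.447/2125 = 69.44 MPa.
P = σA = 69.44 × 2425 = 168.4 kN.

P ≈ 168 kN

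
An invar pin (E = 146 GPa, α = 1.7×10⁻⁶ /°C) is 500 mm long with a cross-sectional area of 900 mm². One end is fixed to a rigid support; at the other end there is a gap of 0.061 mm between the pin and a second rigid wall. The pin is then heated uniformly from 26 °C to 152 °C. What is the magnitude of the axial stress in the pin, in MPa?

σ ≈ 13.5 MPa (compressive)

Free thermal elongation = αΔT L = 1.7×10⁻⁶ × 126 × 500 = 0.1071 mm.
After closing the 0.061 mm clearance, 0.1071 − 0.061 = 0.0461 mm of expansion remains to be suppressed by the wall.
So σ = E(δ_free − g)/L = 146×10³ × 0.0461/500 = 13.46 MPa.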